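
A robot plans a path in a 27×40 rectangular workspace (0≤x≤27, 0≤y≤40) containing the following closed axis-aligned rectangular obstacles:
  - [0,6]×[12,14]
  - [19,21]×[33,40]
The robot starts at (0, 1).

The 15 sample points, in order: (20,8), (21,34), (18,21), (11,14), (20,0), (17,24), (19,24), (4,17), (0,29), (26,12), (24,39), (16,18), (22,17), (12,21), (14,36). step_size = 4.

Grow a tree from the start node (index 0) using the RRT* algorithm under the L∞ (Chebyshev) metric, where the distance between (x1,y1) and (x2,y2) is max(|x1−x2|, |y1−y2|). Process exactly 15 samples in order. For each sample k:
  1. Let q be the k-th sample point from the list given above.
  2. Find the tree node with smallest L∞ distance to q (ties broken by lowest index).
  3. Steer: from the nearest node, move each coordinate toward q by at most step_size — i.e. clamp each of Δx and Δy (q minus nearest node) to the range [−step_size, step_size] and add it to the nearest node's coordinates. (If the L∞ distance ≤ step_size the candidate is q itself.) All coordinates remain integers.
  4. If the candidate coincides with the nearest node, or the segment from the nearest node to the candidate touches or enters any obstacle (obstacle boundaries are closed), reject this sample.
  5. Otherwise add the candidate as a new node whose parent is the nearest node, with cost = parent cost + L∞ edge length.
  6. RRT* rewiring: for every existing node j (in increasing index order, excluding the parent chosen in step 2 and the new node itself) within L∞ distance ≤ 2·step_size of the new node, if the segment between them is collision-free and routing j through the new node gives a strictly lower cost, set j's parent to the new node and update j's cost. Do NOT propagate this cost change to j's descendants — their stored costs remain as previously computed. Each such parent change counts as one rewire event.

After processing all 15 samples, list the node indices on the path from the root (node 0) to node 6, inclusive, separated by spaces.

Path: 0 1 2 3 4 6

1. q=(20,8) nearest=0 d=20 new=(4,5) → add node 1 parent=0 cost=4
2. q=(21,34) nearest=1 d=29 new=(8,9) → add node 2 parent=1 cost=8
3. q=(18,21) nearest=2 d=12 new=(12,13) → add node 3 parent=2 cost=12
4. q=(11,14) nearest=3 d=1 new=(11,14) → add node 4 parent=3 cost=13
5. q=(20,0) nearest=2 d=12 new=(12,5) → add node 5 parent=2 cost=12
6. q=(17,24) nearest=4 d=10 new=(15,18) → add node 6 parent=4 cost=17
7. q=(19,24) nearest=6 d=6 new=(19,22) → add node 7 parent=6 cost=21
8. q=(4,17) nearest=4 d=7 new=(7,17) → add node 8 parent=4 cost=17
9. q=(0,29) nearest=8 d=12 new=(3,21) → add node 9 parent=8 cost=21
10. q=(26,12) nearest=7 d=10 new=(23,18) → add node 10 parent=7 cost=25
11. q=(24,39) nearest=7 d=17 new=(23,26) → add node 11 parent=7 cost=25
12. q=(16,18) nearest=6 d=1 new=(16,18) → add node 12 parent=6 cost=18
13. q=(22,17) nearest=10 d=1 new=(22,17) → add node 13 parent=10 cost=26
14. q=(12,21) nearest=6 d=3 new=(12,21) → add node 14 parent=6 cost=20
15. q=(14,36) nearest=11 d=10 new=(19,30) → add node 15 parent=11 cost=29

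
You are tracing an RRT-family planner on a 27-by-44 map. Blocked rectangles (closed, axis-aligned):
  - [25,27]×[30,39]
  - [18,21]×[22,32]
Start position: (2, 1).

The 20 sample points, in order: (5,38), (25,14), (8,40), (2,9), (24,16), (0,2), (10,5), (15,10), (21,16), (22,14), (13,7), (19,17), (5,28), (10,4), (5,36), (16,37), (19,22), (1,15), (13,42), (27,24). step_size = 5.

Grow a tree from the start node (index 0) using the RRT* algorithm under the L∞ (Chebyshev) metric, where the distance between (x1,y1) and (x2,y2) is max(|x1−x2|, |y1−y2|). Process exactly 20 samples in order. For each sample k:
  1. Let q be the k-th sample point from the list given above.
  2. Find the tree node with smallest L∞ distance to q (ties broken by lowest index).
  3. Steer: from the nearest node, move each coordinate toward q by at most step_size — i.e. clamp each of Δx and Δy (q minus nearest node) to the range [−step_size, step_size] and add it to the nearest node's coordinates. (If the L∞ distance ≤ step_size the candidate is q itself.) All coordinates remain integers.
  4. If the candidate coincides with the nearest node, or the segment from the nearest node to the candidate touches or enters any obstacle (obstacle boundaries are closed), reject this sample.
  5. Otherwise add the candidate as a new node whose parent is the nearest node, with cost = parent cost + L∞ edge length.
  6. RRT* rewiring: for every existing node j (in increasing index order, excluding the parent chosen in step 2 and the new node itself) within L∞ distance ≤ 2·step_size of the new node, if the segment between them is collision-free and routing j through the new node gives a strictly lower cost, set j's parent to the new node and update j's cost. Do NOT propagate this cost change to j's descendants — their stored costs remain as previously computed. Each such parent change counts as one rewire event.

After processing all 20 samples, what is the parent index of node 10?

1. q=(5,38) nearest=0 d=37 new=(5,6) → add node 1 parent=0 cost=5
2. q=(25,14) nearest=1 d=20 new=(10,11) → add node 2 parent=1 cost=10
3. q=(8,40) nearest=2 d=29 new=(8,16) → add node 3 parent=2 cost=15
4. q=(2,9) nearest=1 d=3 new=(2,9) → add node 4 parent=1 cost=8
5. q=(24,16) nearest=2 d=14 new=(15,16) → add node 5 parent=2 cost=15
6. q=(0,2) nearest=0 d=2 new=(0,2) → add node 6 parent=0 cost=2
7. q=(10,5) nearest=1 d=5 new=(10,5) → add node 7 parent=1 cost=10
8. q=(15,10) nearest=2 d=5 new=(15,10) → add node 8 parent=2 cost=15
9. q=(21,16) nearest=5 d=6 new=(20,16) → add node 9 parent=5 cost=20
10. q=(22,14) nearest=9 d=2 new=(22,14) → add node 10 parent=9 cost=22
11. q=(13,7) nearest=7 d=3 new=(13,7) → add node 11 parent=7 cost=13
12. q=(19,17) nearest=9 d=1 new=(19,17) → add node 12 parent=9 cost=21
13. q=(5,28) nearest=3 d=12 new=(5,21) → add node 13 parent=3 cost=20
14. q=(10,4) nearest=7 d=1 new=(10,4) → add node 14 parent=7 cost=11
15. q=(5,36) nearest=13 d=15 new=(5,26) → add node 15 parent=13 cost=25
16. q=(16,37) nearest=15 d=11 new=(10,31) → add node 16 parent=15 cost=30
17. q=(19,22) nearest=12 d=5 new=(19,22) → blocked by [18,21]×[22,32], reject
18. q=(1,15) nearest=4 d=6 new=(1,14) → add node 17 parent=4 cost=13
19. q=(13,42) nearest=16 d=11 new=(13,36) → add node 18 parent=16 cost=35
20. q=(27,24) nearest=9 d=8 new=(25,21) → add node 19 parent=9 cost=25

Parent of node 10: 9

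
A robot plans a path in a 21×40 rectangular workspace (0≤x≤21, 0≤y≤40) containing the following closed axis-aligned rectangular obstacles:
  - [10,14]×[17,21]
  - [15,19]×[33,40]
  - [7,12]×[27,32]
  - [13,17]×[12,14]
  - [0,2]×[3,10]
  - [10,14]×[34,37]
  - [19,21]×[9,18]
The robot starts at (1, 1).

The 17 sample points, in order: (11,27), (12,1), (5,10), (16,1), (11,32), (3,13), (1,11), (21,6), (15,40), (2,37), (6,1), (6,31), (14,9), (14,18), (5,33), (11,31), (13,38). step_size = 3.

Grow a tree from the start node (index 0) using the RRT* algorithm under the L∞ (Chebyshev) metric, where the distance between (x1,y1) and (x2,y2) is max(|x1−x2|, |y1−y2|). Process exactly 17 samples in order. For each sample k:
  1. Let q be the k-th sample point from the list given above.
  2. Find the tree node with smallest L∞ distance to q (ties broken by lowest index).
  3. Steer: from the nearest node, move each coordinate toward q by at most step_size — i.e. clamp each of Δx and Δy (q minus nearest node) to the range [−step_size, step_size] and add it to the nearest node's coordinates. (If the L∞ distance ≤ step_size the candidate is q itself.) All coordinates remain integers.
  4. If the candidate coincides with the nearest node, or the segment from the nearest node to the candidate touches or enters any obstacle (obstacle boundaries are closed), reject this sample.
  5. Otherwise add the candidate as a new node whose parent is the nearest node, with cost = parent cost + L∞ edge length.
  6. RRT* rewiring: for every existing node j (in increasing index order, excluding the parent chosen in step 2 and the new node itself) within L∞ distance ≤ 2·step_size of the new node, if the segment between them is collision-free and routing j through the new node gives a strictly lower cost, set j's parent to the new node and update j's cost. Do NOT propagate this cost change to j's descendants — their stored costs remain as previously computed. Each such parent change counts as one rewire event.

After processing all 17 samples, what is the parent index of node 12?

1. q=(11,27) nearest=0 d=26 new=(4,4) → add node 1 parent=0 cost=3
2. q=(12,1) nearest=1 d=8 new=(7,1) → add node 2 parent=1 cost=6
3. q=(5,10) nearest=1 d=6 new=(5,7) → add node 3 parent=1 cost=6
4. q=(16,1) nearest=2 d=9 new=(10,1) → add node 4 parent=2 cost=9
5. q=(11,32) nearest=3 d=25 new=(8,10) → add node 5 parent=3 cost=9
6. q=(3,13) nearest=5 d=5 new=(5,13) → add node 6 parent=5 cost=12
7. q=(1,11) nearest=3 d=4 new=(2,10) → blocked by [0,2]×[3,10], reject
8. q=(21,6) nearest=4 d=11 new=(13,4) → add node 7 parent=4 cost=12
9. q=(15,40) nearest=6 d=27 new=(8,16) → add node 8 parent=6 cost=15
10. q=(2,37) nearest=8 d=21 new=(5,19) → add node 9 parent=8 cost=18
11. q=(6,1) nearest=2 d=1 new=(6,1) → add node 10 parent=2 cost=7
12. q=(6,31) nearest=9 d=12 new=(6,22) → add node 11 parent=9 cost=21
13. q=(14,9) nearest=7 d=5 new=(14,7) → add node 12 parent=7 cost=15
14. q=(14,18) nearest=8 d=6 new=(11,18) → blocked by [10,14]×[17,21], reject
15. q=(5,33) nearest=11 d=11 new=(5,25) → add node 13 parent=11 cost=24
16. q=(11,31) nearest=13 d=6 new=(8,28) → blocked by [7,12]×[27,32], reject
17. q=(13,38) nearest=13 d=13 new=(8,28) → blocked by [7,12]×[27,32], reject

Parent of node 12: 7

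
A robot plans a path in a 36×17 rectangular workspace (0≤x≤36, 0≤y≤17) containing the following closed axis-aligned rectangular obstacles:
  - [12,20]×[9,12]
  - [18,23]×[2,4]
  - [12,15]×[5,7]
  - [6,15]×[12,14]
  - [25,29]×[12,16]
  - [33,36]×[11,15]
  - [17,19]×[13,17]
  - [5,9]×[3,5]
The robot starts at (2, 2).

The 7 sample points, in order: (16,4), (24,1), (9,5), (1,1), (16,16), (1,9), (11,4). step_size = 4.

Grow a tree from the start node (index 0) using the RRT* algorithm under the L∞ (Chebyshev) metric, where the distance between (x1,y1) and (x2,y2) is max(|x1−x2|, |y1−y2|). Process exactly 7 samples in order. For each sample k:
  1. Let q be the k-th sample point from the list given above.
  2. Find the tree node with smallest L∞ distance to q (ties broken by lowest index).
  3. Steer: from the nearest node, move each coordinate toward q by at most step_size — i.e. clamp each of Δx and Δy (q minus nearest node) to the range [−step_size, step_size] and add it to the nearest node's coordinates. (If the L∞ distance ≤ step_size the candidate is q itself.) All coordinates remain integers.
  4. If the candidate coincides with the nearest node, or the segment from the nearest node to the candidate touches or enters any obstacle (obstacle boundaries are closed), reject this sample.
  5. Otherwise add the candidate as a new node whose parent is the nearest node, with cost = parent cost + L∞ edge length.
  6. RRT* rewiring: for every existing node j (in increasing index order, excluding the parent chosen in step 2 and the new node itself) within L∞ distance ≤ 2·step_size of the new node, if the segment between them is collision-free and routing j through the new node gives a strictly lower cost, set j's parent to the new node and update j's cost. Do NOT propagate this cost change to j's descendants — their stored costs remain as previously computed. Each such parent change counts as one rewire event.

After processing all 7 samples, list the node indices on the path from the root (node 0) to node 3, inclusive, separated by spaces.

1. q=(16,4) nearest=0 d=14 new=(6,4) → blocked by [5,9]×[3,5], reject
2. q=(24,1) nearest=0 d=22 new=(6,1) → add node 1 parent=0 cost=4
3. q=(9,5) nearest=1 d=4 new=(9,5) → blocked by [5,9]×[3,5], reject
4. q=(1,1) nearest=0 d=1 new=(1,1) → add node 2 parent=0 cost=1
5. q=(16,16) nearest=0 d=14 new=(6,6) → blocked by [5,9]×[3,5], reject
6. q=(1,9) nearest=0 d=7 new=(1,6) → add node 3 parent=0 cost=4
7. q=(11,4) nearest=1 d=5 new=(10,4) → blocked by [5,9]×[3,5], reject

Path: 0 3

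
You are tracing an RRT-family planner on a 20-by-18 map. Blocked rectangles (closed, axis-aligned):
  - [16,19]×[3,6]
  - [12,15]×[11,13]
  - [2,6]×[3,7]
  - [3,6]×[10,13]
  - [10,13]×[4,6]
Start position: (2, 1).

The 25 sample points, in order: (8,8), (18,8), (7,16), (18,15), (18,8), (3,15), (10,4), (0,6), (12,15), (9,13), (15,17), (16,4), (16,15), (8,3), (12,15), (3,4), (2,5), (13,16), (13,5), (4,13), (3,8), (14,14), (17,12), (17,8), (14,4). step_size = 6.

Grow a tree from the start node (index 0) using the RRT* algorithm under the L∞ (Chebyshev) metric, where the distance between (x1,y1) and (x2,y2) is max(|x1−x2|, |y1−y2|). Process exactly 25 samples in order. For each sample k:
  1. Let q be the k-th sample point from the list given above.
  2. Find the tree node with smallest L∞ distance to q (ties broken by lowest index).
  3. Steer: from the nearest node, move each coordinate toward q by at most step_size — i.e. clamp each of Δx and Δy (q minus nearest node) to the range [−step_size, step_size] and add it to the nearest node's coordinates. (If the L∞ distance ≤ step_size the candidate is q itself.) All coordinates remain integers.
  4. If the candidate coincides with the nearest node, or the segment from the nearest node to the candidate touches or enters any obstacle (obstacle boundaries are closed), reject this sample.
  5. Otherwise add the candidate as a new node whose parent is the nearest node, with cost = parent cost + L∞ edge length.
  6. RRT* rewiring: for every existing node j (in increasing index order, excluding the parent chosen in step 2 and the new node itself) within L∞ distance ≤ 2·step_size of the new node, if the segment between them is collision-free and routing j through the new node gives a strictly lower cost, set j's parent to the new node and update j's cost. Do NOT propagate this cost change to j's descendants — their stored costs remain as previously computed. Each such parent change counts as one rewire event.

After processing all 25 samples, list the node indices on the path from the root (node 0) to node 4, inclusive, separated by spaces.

Path: 0 2 4

1. q=(8,8) nearest=0 d=7 new=(8,7) → blocked by [2,6]×[3,7], reject
2. q=(18,8) nearest=0 d=16 new=(8,7) → blocked by [2,6]×[3,7], reject
3. q=(7,16) nearest=0 d=15 new=(7,7) → blocked by [2,6]×[3,7], reject
4. q=(18,15) nearest=0 d=16 new=(8,7) → blocked by [2,6]×[3,7], reject
5. q=(18,8) nearest=0 d=16 new=(8,7) → blocked by [2,6]×[3,7], reject
6. q=(3,15) nearest=0 d=14 new=(3,7) → blocked by [2,6]×[3,7], reject
7. q=(10,4) nearest=0 d=8 new=(8,4) → blocked by [2,6]×[3,7], reject
8. q=(0,6) nearest=0 d=5 new=(0,6) → add node 1 parent=0 cost=5
9. q=(12,15) nearest=1 d=12 new=(6,12) → blocked by [3,6]×[10,13], reject
10. q=(9,13) nearest=1 d=9 new=(6,12) → blocked by [3,6]×[10,13], reject
11. q=(15,17) nearest=1 d=15 new=(6,12) → blocked by [3,6]×[10,13], reject
12. q=(16,4) nearest=0 d=14 new=(8,4) → blocked by [2,6]×[3,7], reject
13. q=(16,15) nearest=0 d=14 new=(8,7) → blocked by [2,6]×[3,7], reject
14. q=(8,3) nearest=0 d=6 new=(8,3) → add node 2 parent=0 cost=6
15. q=(12,15) nearest=1 d=12 new=(6,12) → blocked by [3,6]×[10,13], reject
16. q=(3,4) nearest=0 d=3 new=(3,4) → blocked by [2,6]×[3,7], reject
17. q=(2,5) nearest=1 d=2 new=(2,5) → blocked by [2,6]×[3,7], reject
18. q=(13,16) nearest=1 d=13 new=(6,12) → blocked by [3,6]×[10,13], reject
19. q=(13,5) nearest=2 d=5 new=(13,5) → blocked by [10,13]×[4,6], reject
20. q=(4,13) nearest=1 d=7 new=(4,12) → blocked by [3,6]×[10,13], reject
21. q=(3,8) nearest=1 d=3 new=(3,8) → add node 3 parent=1 cost=8
22. q=(14,14) nearest=2 d=11 new=(14,9) → blocked by [10,13]×[4,6], reject
23. q=(17,12) nearest=2 d=9 new=(14,9) → blocked by [10,13]×[4,6], reject
24. q=(17,8) nearest=2 d=9 new=(14,8) → blocked by [10,13]×[4,6], reject
25. q=(14,4) nearest=2 d=6 new=(14,4) → add node 4 parent=2 cost=12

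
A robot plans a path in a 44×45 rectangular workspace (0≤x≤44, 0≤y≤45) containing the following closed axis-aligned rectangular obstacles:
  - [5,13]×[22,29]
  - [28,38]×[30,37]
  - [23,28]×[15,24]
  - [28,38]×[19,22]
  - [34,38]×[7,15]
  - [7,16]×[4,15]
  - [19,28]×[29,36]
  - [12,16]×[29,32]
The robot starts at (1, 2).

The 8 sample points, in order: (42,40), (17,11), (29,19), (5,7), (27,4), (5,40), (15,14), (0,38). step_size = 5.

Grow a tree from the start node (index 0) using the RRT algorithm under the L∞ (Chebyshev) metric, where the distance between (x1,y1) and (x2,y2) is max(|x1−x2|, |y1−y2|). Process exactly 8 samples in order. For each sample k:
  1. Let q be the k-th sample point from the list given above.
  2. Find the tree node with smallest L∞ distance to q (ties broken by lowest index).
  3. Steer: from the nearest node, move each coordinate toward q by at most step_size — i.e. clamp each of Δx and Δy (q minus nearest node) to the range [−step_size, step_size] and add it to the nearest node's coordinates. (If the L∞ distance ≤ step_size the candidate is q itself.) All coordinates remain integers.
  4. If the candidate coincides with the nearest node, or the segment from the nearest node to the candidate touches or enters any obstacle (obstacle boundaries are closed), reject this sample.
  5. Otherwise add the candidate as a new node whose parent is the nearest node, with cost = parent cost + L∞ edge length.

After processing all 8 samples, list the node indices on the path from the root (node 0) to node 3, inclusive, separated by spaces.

1. q=(42,40) nearest=0 d=41 new=(6,7) → add node 1 parent=0 cost=5
2. q=(17,11) nearest=1 d=11 new=(11,11) → blocked by [7,16]×[4,15], reject
3. q=(29,19) nearest=1 d=23 new=(11,12) → blocked by [7,16]×[4,15], reject
4. q=(5,7) nearest=1 d=1 new=(5,7) → add node 2 parent=1 cost=6
5. q=(27,4) nearest=1 d=21 new=(11,4) → blocked by [7,16]×[4,15], reject
6. q=(5,40) nearest=1 d=33 new=(5,12) → add node 3 parent=1 cost=10
7. q=(15,14) nearest=1 d=9 new=(11,12) → blocked by [7,16]×[4,15], reject
8. q=(0,38) nearest=3 d=26 new=(0,17) → add node 4 parent=3 cost=15

Path: 0 1 3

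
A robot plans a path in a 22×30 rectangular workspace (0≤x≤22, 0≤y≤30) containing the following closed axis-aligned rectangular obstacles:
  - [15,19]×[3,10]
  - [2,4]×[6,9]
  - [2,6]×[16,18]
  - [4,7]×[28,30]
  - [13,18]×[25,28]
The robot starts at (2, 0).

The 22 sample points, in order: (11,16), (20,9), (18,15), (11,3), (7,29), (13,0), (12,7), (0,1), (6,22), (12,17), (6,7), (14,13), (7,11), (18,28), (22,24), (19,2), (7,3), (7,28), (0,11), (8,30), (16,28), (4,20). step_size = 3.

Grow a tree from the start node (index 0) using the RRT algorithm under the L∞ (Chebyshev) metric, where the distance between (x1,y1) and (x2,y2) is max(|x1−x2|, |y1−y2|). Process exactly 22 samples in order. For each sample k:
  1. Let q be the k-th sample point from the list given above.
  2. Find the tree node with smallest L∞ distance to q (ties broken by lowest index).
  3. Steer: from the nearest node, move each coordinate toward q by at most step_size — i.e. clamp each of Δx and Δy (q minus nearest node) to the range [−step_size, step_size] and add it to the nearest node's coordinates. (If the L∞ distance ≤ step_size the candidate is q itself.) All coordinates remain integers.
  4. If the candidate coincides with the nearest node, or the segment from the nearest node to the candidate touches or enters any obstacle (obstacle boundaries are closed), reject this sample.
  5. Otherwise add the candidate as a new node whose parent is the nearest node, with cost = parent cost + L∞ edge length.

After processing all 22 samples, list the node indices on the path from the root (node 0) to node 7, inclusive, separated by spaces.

1. q=(11,16) nearest=0 d=16 new=(5,3) → add node 1 parent=0 cost=3
2. q=(20,9) nearest=1 d=15 new=(8,6) → add node 2 parent=1 cost=6
3. q=(18,15) nearest=2 d=10 new=(11,9) → add node 3 parent=2 cost=9
4. q=(11,3) nearest=2 d=3 new=(11,3) → add node 4 parent=2 cost=9
5. q=(7,29) nearest=3 d=20 new=(8,12) → add node 5 parent=3 cost=12
6. q=(13,0) nearest=4 d=3 new=(13,0) → add node 6 parent=4 cost=12
7. q=(12,7) nearest=3 d=2 new=(12,7) → add node 7 parent=3 cost=11
8. q=(0,1) nearest=0 d=2 new=(0,1) → add node 8 parent=0 cost=2
9. q=(6,22) nearest=5 d=10 new=(6,15) → add node 9 parent=5 cost=15
10. q=(12,17) nearest=5 d=5 new=(11,15) → add node 10 parent=5 cost=15
11. q=(6,7) nearest=2 d=2 new=(6,7) → add node 11 parent=2 cost=8
12. q=(14,13) nearest=10 d=3 new=(14,13) → add node 12 parent=10 cost=18
13. q=(7,11) nearest=5 d=1 new=(7,11) → add node 13 parent=5 cost=13
14. q=(18,28) nearest=9 d=13 new=(9,18) → add node 14 parent=9 cost=18
15. q=(22,24) nearest=10 d=11 new=(14,18) → add node 15 parent=10 cost=18
16. q=(19,2) nearest=6 d=6 new=(16,2) → add node 16 parent=6 cost=15
17. q=(7,3) nearest=1 d=2 new=(7,3) → add node 17 parent=1 cost=5
18. q=(7,28) nearest=14 d=10 new=(7,21) → add node 18 parent=14 cost=21
19. q=(0,11) nearest=9 d=6 new=(3,12) → add node 19 parent=9 cost=18
20. q=(8,30) nearest=18 d=9 new=(8,24) → add node 20 parent=18 cost=24
21. q=(16,28) nearest=20 d=8 new=(11,27) → add node 21 parent=20 cost=27
22. q=(4,20) nearest=18 d=3 new=(4,20) → add node 22 parent=18 cost=24

Path: 0 1 2 3 7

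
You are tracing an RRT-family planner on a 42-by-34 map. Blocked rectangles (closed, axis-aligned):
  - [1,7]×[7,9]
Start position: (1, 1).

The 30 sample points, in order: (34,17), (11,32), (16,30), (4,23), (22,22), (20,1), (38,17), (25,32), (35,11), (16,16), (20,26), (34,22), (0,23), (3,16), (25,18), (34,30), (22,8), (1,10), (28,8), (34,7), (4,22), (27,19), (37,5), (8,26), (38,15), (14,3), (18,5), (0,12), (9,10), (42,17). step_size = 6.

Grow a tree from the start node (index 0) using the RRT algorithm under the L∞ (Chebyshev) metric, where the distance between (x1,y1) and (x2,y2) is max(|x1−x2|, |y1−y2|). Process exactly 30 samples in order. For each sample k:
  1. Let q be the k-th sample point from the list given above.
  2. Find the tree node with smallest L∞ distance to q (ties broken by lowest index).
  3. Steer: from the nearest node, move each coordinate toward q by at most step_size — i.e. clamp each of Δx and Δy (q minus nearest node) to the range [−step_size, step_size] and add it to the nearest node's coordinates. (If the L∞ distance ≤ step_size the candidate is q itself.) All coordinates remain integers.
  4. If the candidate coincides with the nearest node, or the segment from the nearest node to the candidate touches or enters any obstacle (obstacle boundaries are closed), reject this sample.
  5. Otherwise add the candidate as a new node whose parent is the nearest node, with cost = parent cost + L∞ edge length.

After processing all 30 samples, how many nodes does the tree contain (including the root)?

Node count: 26

1. q=(34,17) nearest=0 d=33 new=(7,7) → blocked by [1,7]×[7,9], reject
2. q=(11,32) nearest=0 d=31 new=(7,7) → blocked by [1,7]×[7,9], reject
3. q=(16,30) nearest=0 d=29 new=(7,7) → blocked by [1,7]×[7,9], reject
4. q=(4,23) nearest=0 d=22 new=(4,7) → blocked by [1,7]×[7,9], reject
5. q=(22,22) nearest=0 d=21 new=(7,7) → blocked by [1,7]×[7,9], reject
6. q=(20,1) nearest=0 d=19 new=(7,1) → add node 1 parent=0 cost=6
7. q=(38,17) nearest=1 d=31 new=(13,7) → add node 2 parent=1 cost=12
8. q=(25,32) nearest=2 d=25 new=(19,13) → add node 3 parent=2 cost=18
9. q=(35,11) nearest=3 d=16 new=(25,11) → add node 4 parent=3 cost=24
10. q=(16,16) nearest=3 d=3 new=(16,16) → add node 5 parent=3 cost=21
11. q=(20,26) nearest=5 d=10 new=(20,22) → add node 6 parent=5 cost=27
12. q=(34,22) nearest=4 d=11 new=(31,17) → add node 7 parent=4 cost=30
13. q=(0,23) nearest=2 d=16 new=(7,13) → add node 8 parent=2 cost=18
14. q=(3,16) nearest=8 d=4 new=(3,16) → add node 9 parent=8 cost=22
15. q=(25,18) nearest=6 d=5 new=(25,18) → add node 10 parent=6 cost=32
16. q=(34,30) nearest=10 d=12 new=(31,24) → add node 11 parent=10 cost=38
17. q=(22,8) nearest=4 d=3 new=(22,8) → add node 12 parent=4 cost=27
18. q=(1,10) nearest=8 d=6 new=(1,10) → add node 13 parent=8 cost=24
19. q=(28,8) nearest=4 d=3 new=(28,8) → add node 14 parent=4 cost=27
20. q=(34,7) nearest=14 d=6 new=(34,7) → add node 15 parent=14 cost=33
21. q=(4,22) nearest=9 d=6 new=(4,22) → add node 16 parent=9 cost=28
22. q=(27,19) nearest=10 d=2 new=(27,19) → add node 17 parent=10 cost=34
23. q=(37,5) nearest=15 d=3 new=(37,5) → add node 18 parent=15 cost=36
24. q=(8,26) nearest=16 d=4 new=(8,26) → add node 19 parent=16 cost=32
25. q=(38,15) nearest=7 d=7 new=(37,15) → add node 20 parent=7 cost=36
26. q=(14,3) nearest=2 d=4 new=(14,3) → add node 21 parent=2 cost=16
27. q=(18,5) nearest=12 d=4 new=(18,5) → add node 22 parent=12 cost=31
28. q=(0,12) nearest=13 d=2 new=(0,12) → add node 23 parent=13 cost=26
29. q=(9,10) nearest=8 d=3 new=(9,10) → add node 24 parent=8 cost=21
30. q=(42,17) nearest=20 d=5 new=(42,17) → add node 25 parent=20 cost=41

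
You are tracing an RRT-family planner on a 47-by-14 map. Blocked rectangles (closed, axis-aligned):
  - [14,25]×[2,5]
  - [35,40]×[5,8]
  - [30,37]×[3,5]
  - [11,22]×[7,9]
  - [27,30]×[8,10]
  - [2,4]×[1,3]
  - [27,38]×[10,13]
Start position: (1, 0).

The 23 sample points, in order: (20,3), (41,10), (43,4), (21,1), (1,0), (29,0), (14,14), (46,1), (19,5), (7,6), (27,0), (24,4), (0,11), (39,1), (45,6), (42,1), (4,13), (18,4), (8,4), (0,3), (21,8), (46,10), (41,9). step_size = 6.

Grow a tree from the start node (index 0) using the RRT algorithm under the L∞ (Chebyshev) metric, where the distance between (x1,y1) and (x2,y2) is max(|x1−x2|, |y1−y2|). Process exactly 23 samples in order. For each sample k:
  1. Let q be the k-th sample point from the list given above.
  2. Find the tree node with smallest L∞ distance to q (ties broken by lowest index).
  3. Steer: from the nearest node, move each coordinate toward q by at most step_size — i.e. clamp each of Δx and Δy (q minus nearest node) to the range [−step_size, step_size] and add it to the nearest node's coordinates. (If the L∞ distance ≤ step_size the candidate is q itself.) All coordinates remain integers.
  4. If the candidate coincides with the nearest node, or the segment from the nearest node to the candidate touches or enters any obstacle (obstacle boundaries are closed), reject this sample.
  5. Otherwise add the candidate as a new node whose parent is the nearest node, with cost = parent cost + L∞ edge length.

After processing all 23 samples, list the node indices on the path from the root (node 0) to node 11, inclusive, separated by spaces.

1. q=(20,3) nearest=0 d=19 new=(7,3) → blocked by [2,4]×[1,3], reject
2. q=(41,10) nearest=0 d=40 new=(7,6) → blocked by [2,4]×[1,3], reject
3. q=(43,4) nearest=0 d=42 new=(7,4) → blocked by [2,4]×[1,3], reject
4. q=(21,1) nearest=0 d=20 new=(7,1) → add node 1 parent=0 cost=6
5. q=(1,0) nearest=0 d=0 → coincident, reject
6. q=(29,0) nearest=1 d=22 new=(13,0) → add node 2 parent=1 cost=12
7. q=(14,14) nearest=1 d=13 new=(13,7) → blocked by [11,22]×[7,9], reject
8. q=(46,1) nearest=2 d=33 new=(19,1) → add node 3 parent=2 cost=18
9. q=(19,5) nearest=3 d=4 new=(19,5) → blocked by [14,25]×[2,5], reject
10. q=(7,6) nearest=1 d=5 new=(7,6) → add node 4 parent=1 cost=11
11. q=(27,0) nearest=3 d=8 new=(25,0) → add node 5 parent=3 cost=24
12. q=(24,4) nearest=5 d=4 new=(24,4) → blocked by [14,25]×[2,5], reject
13. q=(0,11) nearest=4 d=7 new=(1,11) → add node 6 parent=4 cost=17
14. q=(39,1) nearest=5 d=14 new=(31,1) → add node 7 parent=5 cost=30
15. q=(45,6) nearest=7 d=14 new=(37,6) → blocked by [35,40]×[5,8], reject
16. q=(42,1) nearest=7 d=11 new=(37,1) → add node 8 parent=7 cost=36
17. q=(4,13) nearest=6 d=3 new=(4,13) → add node 9 parent=6 cost=20
18. q=(18,4) nearest=3 d=3 new=(18,4) → blocked by [14,25]×[2,5], reject
19. q=(8,4) nearest=4 d=2 new=(8,4) → add node 10 parent=4 cost=13
20. q=(0,3) nearest=0 d=3 new=(0,3) → add node 11 parent=0 cost=3
21. q=(21,8) nearest=3 d=7 new=(21,7) → blocked by [14,25]×[2,5], reject
22. q=(46,10) nearest=8 d=9 new=(43,7) → add node 12 parent=8 cost=42
23. q=(41,9) nearest=12 d=2 new=(41,9) → add node 13 parent=12 cost=44

Path: 0 11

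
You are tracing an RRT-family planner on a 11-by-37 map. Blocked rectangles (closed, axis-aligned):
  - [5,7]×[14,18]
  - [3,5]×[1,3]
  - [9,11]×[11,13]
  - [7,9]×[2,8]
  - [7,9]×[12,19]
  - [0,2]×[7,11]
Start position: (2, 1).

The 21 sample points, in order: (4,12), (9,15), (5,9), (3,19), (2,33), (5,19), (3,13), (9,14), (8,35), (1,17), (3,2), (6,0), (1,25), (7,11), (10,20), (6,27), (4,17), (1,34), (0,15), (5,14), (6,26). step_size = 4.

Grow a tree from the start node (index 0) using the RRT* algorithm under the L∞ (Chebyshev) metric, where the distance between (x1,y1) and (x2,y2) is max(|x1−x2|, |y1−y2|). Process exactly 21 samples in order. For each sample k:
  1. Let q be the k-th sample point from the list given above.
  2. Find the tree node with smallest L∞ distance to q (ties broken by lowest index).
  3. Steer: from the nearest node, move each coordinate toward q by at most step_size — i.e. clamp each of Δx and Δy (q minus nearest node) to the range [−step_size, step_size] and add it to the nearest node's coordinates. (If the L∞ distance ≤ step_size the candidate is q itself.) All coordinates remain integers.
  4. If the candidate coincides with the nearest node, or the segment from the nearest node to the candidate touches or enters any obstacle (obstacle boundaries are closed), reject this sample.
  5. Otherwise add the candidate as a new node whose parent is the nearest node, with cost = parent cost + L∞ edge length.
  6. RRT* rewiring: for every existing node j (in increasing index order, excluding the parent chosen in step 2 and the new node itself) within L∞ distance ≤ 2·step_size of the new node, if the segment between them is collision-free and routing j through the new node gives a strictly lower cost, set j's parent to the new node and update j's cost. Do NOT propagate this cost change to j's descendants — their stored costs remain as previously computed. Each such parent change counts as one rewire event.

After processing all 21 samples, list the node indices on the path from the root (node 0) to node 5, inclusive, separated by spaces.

Path: 0 5

1. q=(4,12) nearest=0 d=11 new=(4,5) → blocked by [3,5]×[1,3], reject
2. q=(9,15) nearest=0 d=14 new=(6,5) → blocked by [3,5]×[1,3], reject
3. q=(5,9) nearest=0 d=8 new=(5,5) → blocked by [3,5]×[1,3], reject
4. q=(3,19) nearest=0 d=18 new=(3,5) → add node 1 parent=0 cost=4
5. q=(2,33) nearest=1 d=28 new=(2,9) → blocked by [0,2]×[7,11], reject
6. q=(5,19) nearest=1 d=14 new=(5,9) → add node 2 parent=1 cost=8
7. q=(3,13) nearest=2 d=4 new=(3,13) → add node 3 parent=2 cost=12
8. q=(9,14) nearest=2 d=5 new=(9,13) → blocked by [9,11]×[11,13], reject
9. q=(8,35) nearest=3 d=22 new=(7,17) → blocked by [5,7]×[14,18], reject
10. q=(1,17) nearest=3 d=4 new=(1,17) → add node 4 parent=3 cost=16
11. q=(3,2) nearest=0 d=1 new=(3,2) → blocked by [3,5]×[1,3], reject
12. q=(6,0) nearest=0 d=4 new=(6,0) → add node 5 parent=0 cost=4
13. q=(1,25) nearest=4 d=8 new=(1,21) → add node 6 parent=4 cost=20
14. q=(7,11) nearest=2 d=2 new=(7,11) → add node 7 parent=2 cost=10
15. q=(10,20) nearest=3 d=7 new=(7,17) → blocked by [5,7]×[14,18], reject
16. q=(6,27) nearest=6 d=6 new=(5,25) → add node 8 parent=6 cost=24
17. q=(4,17) nearest=4 d=3 new=(4,17) → add node 9 parent=4 cost=19
18. q=(1,34) nearest=8 d=9 new=(1,29) → add node 10 parent=8 cost=28
19. q=(0,15) nearest=4 d=2 new=(0,15) → add node 11 parent=4 cost=18
20. q=(5,14) nearest=3 d=2 new=(5,14) → blocked by [5,7]×[14,18], reject
21. q=(6,26) nearest=8 d=1 new=(6,26) → add node 12 parent=8 cost=25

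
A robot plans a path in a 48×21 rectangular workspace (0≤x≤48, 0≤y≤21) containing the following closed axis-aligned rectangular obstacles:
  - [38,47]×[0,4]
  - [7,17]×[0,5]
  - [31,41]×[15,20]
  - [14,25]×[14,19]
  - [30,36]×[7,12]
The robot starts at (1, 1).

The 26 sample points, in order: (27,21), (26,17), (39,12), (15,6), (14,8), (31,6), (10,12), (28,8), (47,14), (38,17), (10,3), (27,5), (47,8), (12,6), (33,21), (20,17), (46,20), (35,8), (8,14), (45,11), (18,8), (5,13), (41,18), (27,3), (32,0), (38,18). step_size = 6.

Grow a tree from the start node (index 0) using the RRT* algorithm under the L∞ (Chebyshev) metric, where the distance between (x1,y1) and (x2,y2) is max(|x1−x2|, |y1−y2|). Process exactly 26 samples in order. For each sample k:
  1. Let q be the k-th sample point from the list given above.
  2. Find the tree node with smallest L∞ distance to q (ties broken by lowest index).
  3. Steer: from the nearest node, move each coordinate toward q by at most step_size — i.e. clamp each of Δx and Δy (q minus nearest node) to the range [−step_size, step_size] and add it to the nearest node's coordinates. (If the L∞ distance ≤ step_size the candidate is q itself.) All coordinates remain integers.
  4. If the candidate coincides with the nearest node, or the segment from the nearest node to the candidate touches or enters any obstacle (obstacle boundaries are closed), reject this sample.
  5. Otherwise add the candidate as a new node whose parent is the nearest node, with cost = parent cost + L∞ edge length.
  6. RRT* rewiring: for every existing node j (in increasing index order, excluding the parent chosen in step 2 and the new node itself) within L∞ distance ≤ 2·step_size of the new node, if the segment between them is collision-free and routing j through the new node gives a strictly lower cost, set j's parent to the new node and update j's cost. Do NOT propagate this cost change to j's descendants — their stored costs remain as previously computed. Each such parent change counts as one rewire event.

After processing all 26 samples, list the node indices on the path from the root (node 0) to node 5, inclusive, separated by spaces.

1. q=(27,21) nearest=0 d=26 new=(7,7) → add node 1 parent=0 cost=6
2. q=(26,17) nearest=1 d=19 new=(13,13) → add node 2 parent=1 cost=12
3. q=(39,12) nearest=2 d=26 new=(19,12) → add node 3 parent=2 cost=18
4. q=(15,6) nearest=3 d=6 new=(15,6) → add node 4 parent=3 cost=24
5. q=(14,8) nearest=4 d=2 new=(14,8) → add node 5 parent=4 cost=26
6. q=(31,6) nearest=3 d=12 new=(25,6) → add node 6 parent=3 cost=24
7. q=(10,12) nearest=2 d=3 new=(10,12) → add node 7 parent=2 cost=15; rewire 4→7 (21<24); rewire 5→7 (19<26)
8. q=(28,8) nearest=6 d=3 new=(28,8) → add node 8 parent=6 cost=27
9. q=(47,14) nearest=8 d=19 new=(34,14) → blocked by [30,36]×[7,12], reject
10. q=(38,17) nearest=8 d=10 new=(34,14) → blocked by [30,36]×[7,12], reject
11. q=(10,3) nearest=1 d=4 new=(10,3) → blocked by [7,17]×[0,5], reject
12. q=(27,5) nearest=6 d=2 new=(27,5) → add node 9 parent=6 cost=26
13. q=(47,8) nearest=8 d=19 new=(34,8) → blocked by [30,36]×[7,12], reject
14. q=(12,6) nearest=5 d=2 new=(12,6) → add node 10 parent=5 cost=21
15. q=(33,21) nearest=8 d=13 new=(33,14) → blocked by [30,36]×[7,12], reject
16. q=(20,17) nearest=3 d=5 new=(20,17) → blocked by [14,25]×[14,19], reject
17. q=(46,20) nearest=8 d=18 new=(34,14) → blocked by [30,36]×[7,12], reject
18. q=(35,8) nearest=8 d=7 new=(34,8) → blocked by [30,36]×[7,12], reject
19. q=(8,14) nearest=7 d=2 new=(8,14) → add node 11 parent=7 cost=17
20. q=(45,11) nearest=8 d=17 new=(34,11) → blocked by [30,36]×[7,12], reject
21. q=(18,8) nearest=4 d=3 new=(18,8) → add node 12 parent=4 cost=24
22. q=(5,13) nearest=11 d=3 new=(5,13) → add node 13 parent=11 cost=20
23. q=(41,18) nearest=8 d=13 new=(34,14) → blocked by [30,36]×[7,12], reject
24. q=(27,3) nearest=9 d=2 new=(27,3) → add node 14 parent=9 cost=28
25. q=(32,0) nearest=9 d=5 new=(32,0) → add node 15 parent=9 cost=31
26. q=(38,18) nearest=8 d=10 new=(34,14) → blocked by [30,36]×[7,12], reject

Path: 0 1 2 7 5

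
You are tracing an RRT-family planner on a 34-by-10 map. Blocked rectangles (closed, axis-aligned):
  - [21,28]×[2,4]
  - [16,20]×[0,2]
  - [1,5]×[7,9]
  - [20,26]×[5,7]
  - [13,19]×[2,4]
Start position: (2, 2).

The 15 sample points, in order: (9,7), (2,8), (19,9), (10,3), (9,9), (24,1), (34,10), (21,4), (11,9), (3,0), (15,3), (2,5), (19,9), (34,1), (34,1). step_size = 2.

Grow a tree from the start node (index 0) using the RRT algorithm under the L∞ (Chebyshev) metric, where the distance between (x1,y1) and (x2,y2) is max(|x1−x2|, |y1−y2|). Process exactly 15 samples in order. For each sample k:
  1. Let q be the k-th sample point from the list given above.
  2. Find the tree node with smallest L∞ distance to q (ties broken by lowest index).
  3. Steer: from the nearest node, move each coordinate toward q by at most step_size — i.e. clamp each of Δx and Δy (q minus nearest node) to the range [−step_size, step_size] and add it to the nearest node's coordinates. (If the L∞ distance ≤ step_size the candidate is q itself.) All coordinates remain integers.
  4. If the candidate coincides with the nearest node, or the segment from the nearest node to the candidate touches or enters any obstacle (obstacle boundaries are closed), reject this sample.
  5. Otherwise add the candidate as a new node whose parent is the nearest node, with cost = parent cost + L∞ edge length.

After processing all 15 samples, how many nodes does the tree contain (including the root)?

Node count: 12

1. q=(9,7) nearest=0 d=7 new=(4,4) → add node 1 parent=0 cost=2
2. q=(2,8) nearest=1 d=4 new=(2,6) → add node 2 parent=1 cost=4
3. q=(19,9) nearest=1 d=15 new=(6,6) → add node 3 parent=1 cost=4
4. q=(10,3) nearest=3 d=4 new=(8,4) → add node 4 parent=3 cost=6
5. q=(9,9) nearest=3 d=3 new=(8,8) → add node 5 parent=3 cost=6
6. q=(24,1) nearest=4 d=16 new=(10,2) → add node 6 parent=4 cost=8
7. q=(34,10) nearest=6 d=24 new=(12,4) → add node 7 parent=6 cost=10
8. q=(21,4) nearest=7 d=9 new=(14,4) → blocked by [13,19]×[2,4], reject
9. q=(11,9) nearest=5 d=3 new=(10,9) → add node 8 parent=5 cost=8
10. q=(3,0) nearest=0 d=2 new=(3,0) → add node 9 parent=0 cost=2
11. q=(15,3) nearest=7 d=3 new=(14,3) → blocked by [13,19]×[2,4], reject
12. q=(2,5) nearest=2 d=1 new=(2,5) → add node 10 parent=2 cost=5
13. q=(19,9) nearest=7 d=7 new=(14,6) → add node 11 parent=7 cost=12
14. q=(34,1) nearest=11 d=20 new=(16,4) → blocked by [13,19]×[2,4], reject
15. q=(34,1) nearest=11 d=20 new=(16,4) → blocked by [13,19]×[2,4], reject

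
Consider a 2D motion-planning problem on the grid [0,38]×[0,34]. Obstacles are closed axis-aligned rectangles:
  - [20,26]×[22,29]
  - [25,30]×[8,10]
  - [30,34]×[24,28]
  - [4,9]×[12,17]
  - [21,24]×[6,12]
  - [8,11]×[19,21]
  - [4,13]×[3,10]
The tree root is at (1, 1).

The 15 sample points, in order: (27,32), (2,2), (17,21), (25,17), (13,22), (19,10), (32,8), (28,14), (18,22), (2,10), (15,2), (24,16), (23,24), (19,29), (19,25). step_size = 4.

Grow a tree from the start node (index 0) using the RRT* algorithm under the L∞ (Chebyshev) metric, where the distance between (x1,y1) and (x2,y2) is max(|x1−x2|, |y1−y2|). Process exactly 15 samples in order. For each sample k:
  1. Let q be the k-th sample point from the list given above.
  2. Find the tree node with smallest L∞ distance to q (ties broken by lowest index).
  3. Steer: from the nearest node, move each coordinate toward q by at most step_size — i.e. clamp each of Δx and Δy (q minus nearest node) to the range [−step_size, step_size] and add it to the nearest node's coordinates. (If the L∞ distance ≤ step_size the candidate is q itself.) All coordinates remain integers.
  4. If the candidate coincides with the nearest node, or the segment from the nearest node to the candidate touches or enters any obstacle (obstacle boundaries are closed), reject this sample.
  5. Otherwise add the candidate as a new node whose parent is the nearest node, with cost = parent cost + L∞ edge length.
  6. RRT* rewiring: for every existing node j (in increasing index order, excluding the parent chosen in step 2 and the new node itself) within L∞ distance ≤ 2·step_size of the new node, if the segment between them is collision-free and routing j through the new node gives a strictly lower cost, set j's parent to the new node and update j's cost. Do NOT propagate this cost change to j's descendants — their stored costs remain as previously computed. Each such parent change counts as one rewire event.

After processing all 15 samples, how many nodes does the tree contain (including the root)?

Node count: 4

1. q=(27,32) nearest=0 d=31 new=(5,5) → blocked by [4,13]×[3,10], reject
2. q=(2,2) nearest=0 d=1 new=(2,2) → add node 1 parent=0 cost=1
3. q=(17,21) nearest=1 d=19 new=(6,6) → blocked by [4,13]×[3,10], reject
4. q=(25,17) nearest=1 d=23 new=(6,6) → blocked by [4,13]×[3,10], reject
5. q=(13,22) nearest=1 d=20 new=(6,6) → blocked by [4,13]×[3,10], reject
6. q=(19,10) nearest=1 d=17 new=(6,6) → blocked by [4,13]×[3,10], reject
7. q=(32,8) nearest=1 d=30 new=(6,6) → blocked by [4,13]×[3,10], reject
8. q=(28,14) nearest=1 d=26 new=(6,6) → blocked by [4,13]×[3,10], reject
9. q=(18,22) nearest=1 d=20 new=(6,6) → blocked by [4,13]×[3,10], reject
10. q=(2,10) nearest=1 d=8 new=(2,6) → add node 2 parent=1 cost=5
11. q=(15,2) nearest=1 d=13 new=(6,2) → add node 3 parent=1 cost=5
12. q=(24,16) nearest=3 d=18 new=(10,6) → blocked by [4,13]×[3,10], reject
13. q=(23,24) nearest=2 d=21 new=(6,10) → blocked by [4,13]×[3,10], reject
14. q=(19,29) nearest=2 d=23 new=(6,10) → blocked by [4,13]×[3,10], reject
15. q=(19,25) nearest=2 d=19 new=(6,10) → blocked by [4,13]×[3,10], reject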